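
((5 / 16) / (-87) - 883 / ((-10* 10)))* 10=307159 / 3480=88.26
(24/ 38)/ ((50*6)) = 1/ 475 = 0.00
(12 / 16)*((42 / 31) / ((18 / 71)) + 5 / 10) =1087 / 248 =4.38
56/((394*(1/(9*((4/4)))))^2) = 1134/38809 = 0.03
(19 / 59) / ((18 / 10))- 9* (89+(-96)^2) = -44468500 / 531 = -83744.82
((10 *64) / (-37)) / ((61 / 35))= -22400 / 2257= -9.92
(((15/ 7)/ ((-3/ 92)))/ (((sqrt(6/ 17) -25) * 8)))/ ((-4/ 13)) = -635375/ 594664 -1495 * sqrt(102)/ 594664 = -1.09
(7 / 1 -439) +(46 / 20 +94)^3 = 892624347 / 1000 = 892624.35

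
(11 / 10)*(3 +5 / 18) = 3.61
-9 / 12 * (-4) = 3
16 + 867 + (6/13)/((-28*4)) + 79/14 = 888.64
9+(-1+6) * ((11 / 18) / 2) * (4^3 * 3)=907 / 3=302.33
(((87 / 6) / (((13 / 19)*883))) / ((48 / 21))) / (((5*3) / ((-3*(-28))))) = 26999 / 459160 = 0.06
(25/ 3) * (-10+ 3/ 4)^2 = 34225/ 48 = 713.02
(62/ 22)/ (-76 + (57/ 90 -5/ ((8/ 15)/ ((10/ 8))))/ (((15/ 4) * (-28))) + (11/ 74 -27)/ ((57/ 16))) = -35431200/ 1048932797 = -0.03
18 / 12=3 / 2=1.50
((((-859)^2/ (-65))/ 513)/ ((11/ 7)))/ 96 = -5165167/ 35212320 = -0.15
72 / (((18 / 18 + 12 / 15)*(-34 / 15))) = -17.65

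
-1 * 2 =-2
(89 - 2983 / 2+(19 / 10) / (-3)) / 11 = -21047 / 165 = -127.56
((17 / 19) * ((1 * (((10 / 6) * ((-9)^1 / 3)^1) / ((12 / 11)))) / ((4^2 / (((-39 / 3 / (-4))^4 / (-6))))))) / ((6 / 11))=8.74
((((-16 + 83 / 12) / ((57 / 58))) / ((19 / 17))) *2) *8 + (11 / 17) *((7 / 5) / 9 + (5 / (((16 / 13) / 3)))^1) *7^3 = 3839968817 / 1472880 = 2607.12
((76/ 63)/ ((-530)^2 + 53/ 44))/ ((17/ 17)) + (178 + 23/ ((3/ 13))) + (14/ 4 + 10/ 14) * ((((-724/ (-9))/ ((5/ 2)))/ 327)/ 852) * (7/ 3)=225886862049306554/ 813514770592335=277.67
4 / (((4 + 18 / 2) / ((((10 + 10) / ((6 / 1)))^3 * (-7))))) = -28000 / 351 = -79.77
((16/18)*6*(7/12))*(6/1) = 56/3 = 18.67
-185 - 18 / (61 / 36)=-11933 / 61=-195.62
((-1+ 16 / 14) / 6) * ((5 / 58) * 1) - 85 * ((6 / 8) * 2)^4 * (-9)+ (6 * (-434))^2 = 66110007809 / 9744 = 6784688.81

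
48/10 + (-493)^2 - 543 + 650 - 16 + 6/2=1215739/5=243147.80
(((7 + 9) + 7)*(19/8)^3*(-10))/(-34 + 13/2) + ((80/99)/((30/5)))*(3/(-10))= 1419301/12672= 112.00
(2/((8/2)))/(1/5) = 5/2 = 2.50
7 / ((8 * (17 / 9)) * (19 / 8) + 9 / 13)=819 / 4280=0.19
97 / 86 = 1.13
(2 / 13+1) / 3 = 5 / 13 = 0.38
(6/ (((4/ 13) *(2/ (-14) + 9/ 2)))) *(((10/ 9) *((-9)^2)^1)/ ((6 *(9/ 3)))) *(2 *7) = 19110/ 61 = 313.28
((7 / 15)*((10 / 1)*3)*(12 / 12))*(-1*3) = -42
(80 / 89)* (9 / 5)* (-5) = -720 / 89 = -8.09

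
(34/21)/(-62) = -17/651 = -0.03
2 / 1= 2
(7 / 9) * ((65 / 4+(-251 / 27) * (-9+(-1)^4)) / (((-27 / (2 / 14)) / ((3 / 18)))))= -9787 / 157464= -0.06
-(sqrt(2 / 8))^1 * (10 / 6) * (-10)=25 / 3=8.33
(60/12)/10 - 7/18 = 1/9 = 0.11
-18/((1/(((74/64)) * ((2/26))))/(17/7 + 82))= -196803/1456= -135.17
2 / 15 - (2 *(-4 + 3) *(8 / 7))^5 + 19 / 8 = 130888027 / 2016840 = 64.90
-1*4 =-4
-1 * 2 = -2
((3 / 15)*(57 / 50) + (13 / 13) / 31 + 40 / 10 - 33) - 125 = -1191483 / 7750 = -153.74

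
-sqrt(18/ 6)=-sqrt(3)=-1.73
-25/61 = -0.41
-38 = -38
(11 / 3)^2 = 121 / 9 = 13.44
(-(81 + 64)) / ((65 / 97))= -2813 / 13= -216.38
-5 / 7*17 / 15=-0.81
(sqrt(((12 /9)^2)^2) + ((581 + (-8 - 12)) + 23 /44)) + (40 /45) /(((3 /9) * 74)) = 8254007 /14652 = 563.34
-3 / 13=-0.23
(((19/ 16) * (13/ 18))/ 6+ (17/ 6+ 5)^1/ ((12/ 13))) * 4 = 34.52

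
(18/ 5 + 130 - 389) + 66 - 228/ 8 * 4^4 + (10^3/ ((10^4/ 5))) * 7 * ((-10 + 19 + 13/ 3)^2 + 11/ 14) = -1234877/ 180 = -6860.43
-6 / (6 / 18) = -18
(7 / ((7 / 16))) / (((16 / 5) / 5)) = 25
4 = 4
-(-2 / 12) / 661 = 1 / 3966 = 0.00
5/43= 0.12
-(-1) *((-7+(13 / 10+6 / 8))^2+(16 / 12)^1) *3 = 31003 / 400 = 77.51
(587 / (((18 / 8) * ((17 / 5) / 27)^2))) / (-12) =-396225 / 289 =-1371.02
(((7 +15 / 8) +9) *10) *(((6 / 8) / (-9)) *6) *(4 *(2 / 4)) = -715 / 4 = -178.75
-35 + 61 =26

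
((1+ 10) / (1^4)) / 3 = 11 / 3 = 3.67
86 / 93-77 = -7075 / 93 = -76.08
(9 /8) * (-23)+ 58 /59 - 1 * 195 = -103789 /472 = -219.89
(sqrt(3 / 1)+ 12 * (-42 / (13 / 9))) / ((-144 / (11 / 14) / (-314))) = -15543 / 26+ 1727 * sqrt(3) / 1008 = -594.84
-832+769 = -63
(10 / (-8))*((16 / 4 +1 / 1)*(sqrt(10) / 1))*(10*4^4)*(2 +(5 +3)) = -160000*sqrt(10) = -505964.43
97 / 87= 1.11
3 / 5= 0.60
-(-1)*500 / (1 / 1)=500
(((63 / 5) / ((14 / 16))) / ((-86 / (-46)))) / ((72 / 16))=368 / 215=1.71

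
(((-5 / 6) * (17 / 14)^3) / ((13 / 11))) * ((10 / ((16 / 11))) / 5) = -2972365 / 1712256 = -1.74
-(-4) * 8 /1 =32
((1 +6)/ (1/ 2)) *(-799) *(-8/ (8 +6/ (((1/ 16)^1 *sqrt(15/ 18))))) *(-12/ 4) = 167790/ 859 - 402696 *sqrt(30)/ 859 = -2372.37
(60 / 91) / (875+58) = 0.00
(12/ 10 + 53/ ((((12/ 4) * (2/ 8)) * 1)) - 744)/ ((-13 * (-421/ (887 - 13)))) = -8811668/ 82095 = -107.34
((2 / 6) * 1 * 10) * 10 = 100 / 3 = 33.33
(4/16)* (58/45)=29/90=0.32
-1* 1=-1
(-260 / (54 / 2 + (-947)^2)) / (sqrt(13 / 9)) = -15 * sqrt(13) / 224209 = -0.00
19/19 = 1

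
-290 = -290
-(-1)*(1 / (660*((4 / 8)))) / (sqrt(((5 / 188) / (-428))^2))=40232 / 825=48.77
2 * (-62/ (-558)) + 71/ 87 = 271/ 261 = 1.04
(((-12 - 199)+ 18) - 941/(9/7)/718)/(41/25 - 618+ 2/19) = 25892725/82241874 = 0.31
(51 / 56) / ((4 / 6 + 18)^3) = 1377 / 9834496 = 0.00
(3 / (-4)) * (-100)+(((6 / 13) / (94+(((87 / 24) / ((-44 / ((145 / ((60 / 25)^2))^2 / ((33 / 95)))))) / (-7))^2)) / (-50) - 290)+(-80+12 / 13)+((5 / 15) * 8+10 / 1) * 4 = -374462450211282418784533141 / 1538400353985827885943975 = -243.41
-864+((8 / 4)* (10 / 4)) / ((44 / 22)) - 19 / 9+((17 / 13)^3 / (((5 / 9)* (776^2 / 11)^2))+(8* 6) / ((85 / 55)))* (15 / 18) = -204221655727302852733 / 243780165997535232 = -837.73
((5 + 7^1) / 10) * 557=3342 / 5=668.40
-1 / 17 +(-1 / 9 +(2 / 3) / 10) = -0.10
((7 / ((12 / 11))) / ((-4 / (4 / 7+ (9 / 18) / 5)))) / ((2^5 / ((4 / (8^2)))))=-517 / 245760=-0.00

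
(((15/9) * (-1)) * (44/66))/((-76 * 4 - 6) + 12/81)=15/4183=0.00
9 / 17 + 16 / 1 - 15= 26 / 17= 1.53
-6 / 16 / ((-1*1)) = 3 / 8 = 0.38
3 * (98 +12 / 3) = 306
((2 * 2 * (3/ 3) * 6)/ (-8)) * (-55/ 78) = 55/ 26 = 2.12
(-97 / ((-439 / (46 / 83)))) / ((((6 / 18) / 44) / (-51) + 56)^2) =202217054688 / 5178507114469397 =0.00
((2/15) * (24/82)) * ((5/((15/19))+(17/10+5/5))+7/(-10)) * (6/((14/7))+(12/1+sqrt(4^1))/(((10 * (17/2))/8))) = 2936/2091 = 1.40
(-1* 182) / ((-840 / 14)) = 91 / 30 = 3.03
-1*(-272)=272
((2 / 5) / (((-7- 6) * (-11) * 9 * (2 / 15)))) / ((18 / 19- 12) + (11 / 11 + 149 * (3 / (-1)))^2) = 19 / 1621274226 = 0.00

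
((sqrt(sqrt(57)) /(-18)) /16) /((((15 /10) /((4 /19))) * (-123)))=57^(1 /4) /252396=0.00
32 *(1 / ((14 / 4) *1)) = 64 / 7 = 9.14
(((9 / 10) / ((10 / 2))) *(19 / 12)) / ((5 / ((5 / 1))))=57 / 200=0.28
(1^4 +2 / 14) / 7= 8 / 49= 0.16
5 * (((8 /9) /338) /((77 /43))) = 860 /117117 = 0.01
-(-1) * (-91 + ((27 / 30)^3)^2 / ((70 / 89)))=-6322701751 / 70000000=-90.32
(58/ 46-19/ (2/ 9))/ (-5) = 775/ 46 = 16.85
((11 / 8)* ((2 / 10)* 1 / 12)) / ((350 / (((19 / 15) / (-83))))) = -209 / 209160000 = -0.00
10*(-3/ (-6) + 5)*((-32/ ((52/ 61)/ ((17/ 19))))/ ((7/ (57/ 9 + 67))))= -100381600/ 5187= -19352.54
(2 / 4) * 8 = 4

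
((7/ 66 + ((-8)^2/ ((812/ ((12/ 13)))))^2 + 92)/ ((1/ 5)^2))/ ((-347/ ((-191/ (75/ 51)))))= 137473240623601/ 159496879542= 861.92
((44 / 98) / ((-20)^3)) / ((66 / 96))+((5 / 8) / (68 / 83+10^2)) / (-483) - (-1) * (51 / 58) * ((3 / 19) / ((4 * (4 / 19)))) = 135194611403 / 820474032000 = 0.16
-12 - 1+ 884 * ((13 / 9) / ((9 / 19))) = 2682.65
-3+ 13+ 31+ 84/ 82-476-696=-46329/ 41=-1129.98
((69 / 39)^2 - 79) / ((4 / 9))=-57699 / 338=-170.71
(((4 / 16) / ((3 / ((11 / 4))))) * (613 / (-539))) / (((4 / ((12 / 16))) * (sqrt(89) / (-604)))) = 92563 * sqrt(89) / 279104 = 3.13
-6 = -6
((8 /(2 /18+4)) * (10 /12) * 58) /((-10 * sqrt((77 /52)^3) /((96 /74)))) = -1737216 * sqrt(1001) /8116801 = -6.77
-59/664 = -0.09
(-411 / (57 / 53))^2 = 52722121 / 361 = 146044.66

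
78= 78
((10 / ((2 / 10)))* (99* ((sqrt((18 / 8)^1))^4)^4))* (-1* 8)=-106540634475 / 4096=-26010897.09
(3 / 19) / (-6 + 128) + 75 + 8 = 192397 / 2318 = 83.00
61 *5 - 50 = 255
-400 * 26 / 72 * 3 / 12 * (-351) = 12675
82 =82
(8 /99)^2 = 64 /9801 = 0.01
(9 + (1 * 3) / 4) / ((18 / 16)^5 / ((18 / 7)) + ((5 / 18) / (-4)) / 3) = 17252352 / 1199069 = 14.39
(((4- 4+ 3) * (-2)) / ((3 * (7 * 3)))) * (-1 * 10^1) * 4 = 80 / 21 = 3.81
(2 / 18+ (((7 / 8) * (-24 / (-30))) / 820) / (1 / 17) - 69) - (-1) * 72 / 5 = -4020209 / 73800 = -54.47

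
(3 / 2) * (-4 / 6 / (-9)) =1 / 9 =0.11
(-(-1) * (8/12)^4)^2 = 256/6561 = 0.04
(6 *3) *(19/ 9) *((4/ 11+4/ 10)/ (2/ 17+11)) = 1292/ 495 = 2.61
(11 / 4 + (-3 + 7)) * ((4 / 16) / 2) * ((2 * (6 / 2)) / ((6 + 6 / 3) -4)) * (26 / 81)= 13 / 32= 0.41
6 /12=1 /2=0.50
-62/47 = -1.32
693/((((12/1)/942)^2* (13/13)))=17081757/4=4270439.25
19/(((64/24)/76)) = 1083/2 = 541.50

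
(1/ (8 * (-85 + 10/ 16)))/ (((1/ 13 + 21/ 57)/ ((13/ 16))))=-3211/ 1188000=-0.00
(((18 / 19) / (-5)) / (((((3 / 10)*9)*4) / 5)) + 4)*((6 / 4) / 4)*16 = 446 / 19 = 23.47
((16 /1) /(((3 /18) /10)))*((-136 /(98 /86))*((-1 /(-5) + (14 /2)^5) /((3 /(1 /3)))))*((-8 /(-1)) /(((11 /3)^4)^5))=-292446573332207910912 /32964749751695440450849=-0.01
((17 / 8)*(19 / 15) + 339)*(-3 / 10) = -41003 / 400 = -102.51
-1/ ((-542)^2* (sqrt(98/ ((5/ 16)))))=-sqrt(10)/ 16450784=-0.00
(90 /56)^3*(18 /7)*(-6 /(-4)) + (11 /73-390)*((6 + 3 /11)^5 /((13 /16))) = -109434866822224496559 /23485606079936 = -4659656.92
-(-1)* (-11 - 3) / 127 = -14 / 127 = -0.11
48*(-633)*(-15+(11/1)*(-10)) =3798000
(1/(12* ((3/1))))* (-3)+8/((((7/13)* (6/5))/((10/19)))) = 10267/1596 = 6.43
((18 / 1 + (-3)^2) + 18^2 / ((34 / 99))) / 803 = 16497 / 13651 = 1.21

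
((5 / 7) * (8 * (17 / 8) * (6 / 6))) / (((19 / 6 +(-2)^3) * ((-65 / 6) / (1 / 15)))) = 204 / 13195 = 0.02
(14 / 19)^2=196 / 361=0.54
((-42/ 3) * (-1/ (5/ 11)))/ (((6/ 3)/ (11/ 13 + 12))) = 12859/ 65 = 197.83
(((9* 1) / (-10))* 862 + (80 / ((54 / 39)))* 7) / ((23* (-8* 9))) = 16711 / 74520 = 0.22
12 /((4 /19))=57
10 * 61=610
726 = 726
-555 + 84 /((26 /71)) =-4233 /13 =-325.62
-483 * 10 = -4830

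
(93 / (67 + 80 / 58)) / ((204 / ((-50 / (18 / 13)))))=-292175 / 1213596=-0.24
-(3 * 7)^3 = -9261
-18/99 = -2/11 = -0.18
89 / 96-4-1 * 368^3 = -4784259367 / 96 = -49836035.07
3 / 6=1 / 2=0.50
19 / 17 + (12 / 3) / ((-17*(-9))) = 175 / 153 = 1.14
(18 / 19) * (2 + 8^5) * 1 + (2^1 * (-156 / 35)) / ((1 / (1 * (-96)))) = 21214188 / 665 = 31901.03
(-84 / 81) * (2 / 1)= -56 / 27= -2.07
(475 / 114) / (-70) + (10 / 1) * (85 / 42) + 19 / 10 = 3091 / 140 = 22.08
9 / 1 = 9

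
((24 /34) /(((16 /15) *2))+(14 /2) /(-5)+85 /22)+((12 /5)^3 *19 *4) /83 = 239840413 /15521000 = 15.45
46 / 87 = 0.53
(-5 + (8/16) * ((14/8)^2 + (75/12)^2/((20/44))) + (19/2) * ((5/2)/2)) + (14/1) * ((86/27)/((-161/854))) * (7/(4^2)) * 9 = -485749/552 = -879.98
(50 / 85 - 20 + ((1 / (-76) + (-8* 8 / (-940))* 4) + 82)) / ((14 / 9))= 171735597 / 4250680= 40.40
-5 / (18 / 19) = -95 / 18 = -5.28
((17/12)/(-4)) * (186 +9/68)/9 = -4219/576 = -7.32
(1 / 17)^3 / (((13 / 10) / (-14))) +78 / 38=2488231 / 1213511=2.05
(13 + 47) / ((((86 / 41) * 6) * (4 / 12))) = 615 / 43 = 14.30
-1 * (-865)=865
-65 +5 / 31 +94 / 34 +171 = 57404 / 527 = 108.93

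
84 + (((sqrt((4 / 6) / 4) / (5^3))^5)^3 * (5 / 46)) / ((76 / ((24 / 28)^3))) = sqrt(6) / 53003187349531799554824829101562500000000 + 84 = 84.00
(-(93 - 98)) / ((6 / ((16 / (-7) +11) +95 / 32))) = 13085 / 1344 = 9.74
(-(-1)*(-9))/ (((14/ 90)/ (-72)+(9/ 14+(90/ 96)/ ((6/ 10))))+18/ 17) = -6940080/ 2515409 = -2.76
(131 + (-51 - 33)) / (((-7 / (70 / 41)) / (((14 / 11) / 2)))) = -3290 / 451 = -7.29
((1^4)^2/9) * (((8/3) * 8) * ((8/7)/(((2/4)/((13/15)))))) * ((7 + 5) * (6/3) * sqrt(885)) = 106496 * sqrt(885)/945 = 3352.53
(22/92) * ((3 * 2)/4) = 33/92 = 0.36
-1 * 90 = -90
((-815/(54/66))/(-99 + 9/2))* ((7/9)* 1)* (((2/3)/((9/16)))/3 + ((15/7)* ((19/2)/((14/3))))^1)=677099555/17360406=39.00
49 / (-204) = -49 / 204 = -0.24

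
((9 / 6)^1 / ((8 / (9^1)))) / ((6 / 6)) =27 / 16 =1.69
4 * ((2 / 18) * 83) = 36.89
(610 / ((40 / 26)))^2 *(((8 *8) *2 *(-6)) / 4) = -30184752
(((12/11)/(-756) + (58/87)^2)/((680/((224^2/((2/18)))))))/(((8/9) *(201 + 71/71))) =154728/94435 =1.64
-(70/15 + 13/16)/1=-263/48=-5.48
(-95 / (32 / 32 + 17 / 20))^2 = 3610000 / 1369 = 2636.96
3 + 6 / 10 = 18 / 5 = 3.60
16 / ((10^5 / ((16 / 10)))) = 4 / 15625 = 0.00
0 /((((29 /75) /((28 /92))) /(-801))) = 0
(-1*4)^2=16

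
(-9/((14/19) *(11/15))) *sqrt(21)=-2565 *sqrt(21)/154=-76.33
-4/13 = -0.31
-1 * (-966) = 966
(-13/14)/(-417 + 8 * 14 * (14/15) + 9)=195/63728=0.00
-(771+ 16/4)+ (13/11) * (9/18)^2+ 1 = -773.70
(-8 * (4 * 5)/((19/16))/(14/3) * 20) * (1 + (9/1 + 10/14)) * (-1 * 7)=5760000/133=43308.27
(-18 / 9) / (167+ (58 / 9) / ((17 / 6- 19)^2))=-18818 / 1571535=-0.01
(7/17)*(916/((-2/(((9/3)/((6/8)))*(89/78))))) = -570668/663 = -860.74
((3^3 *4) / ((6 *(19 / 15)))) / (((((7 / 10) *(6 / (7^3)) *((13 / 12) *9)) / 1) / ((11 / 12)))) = 26950 / 247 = 109.11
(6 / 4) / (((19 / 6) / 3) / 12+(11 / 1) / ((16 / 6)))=162 / 455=0.36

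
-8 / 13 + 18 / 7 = 178 / 91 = 1.96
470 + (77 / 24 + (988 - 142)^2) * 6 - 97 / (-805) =13829208893 / 3220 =4294785.37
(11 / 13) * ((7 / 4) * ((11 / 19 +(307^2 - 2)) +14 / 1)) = 68952345 / 494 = 139579.65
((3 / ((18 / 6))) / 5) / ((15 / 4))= 0.05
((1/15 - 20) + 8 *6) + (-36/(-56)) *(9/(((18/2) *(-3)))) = 5849/210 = 27.85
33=33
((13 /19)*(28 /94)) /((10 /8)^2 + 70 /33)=96096 /1736885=0.06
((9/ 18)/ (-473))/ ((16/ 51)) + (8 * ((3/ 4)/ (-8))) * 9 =-102219/ 15136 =-6.75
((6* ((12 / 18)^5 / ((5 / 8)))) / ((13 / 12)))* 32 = 65536 / 1755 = 37.34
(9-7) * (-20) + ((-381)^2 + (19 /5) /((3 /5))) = 435382 /3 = 145127.33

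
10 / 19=0.53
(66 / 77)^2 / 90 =2 / 245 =0.01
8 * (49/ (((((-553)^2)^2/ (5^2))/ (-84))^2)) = 720000/ 3642578252585652961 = 0.00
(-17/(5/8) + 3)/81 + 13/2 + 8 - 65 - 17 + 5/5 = -66.80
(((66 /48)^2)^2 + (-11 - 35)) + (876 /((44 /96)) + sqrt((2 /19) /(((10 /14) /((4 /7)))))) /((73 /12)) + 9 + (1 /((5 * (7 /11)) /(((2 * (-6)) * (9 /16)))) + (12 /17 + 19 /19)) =24 * sqrt(190) /6935 + 7515464129 /26808320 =280.39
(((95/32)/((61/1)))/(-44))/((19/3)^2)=-45/1631872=-0.00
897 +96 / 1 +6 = 999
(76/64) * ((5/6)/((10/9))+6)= 513/64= 8.02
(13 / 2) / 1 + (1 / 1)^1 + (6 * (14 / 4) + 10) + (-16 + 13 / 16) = 373 / 16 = 23.31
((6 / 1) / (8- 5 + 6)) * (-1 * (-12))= 8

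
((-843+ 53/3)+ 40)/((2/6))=-2356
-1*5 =-5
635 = 635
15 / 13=1.15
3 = 3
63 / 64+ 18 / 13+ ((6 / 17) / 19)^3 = 66419463969 / 28036958144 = 2.37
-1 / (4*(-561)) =1 / 2244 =0.00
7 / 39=0.18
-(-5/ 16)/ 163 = 5/ 2608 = 0.00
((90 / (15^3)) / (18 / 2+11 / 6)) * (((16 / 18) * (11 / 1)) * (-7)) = -2464 / 14625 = -0.17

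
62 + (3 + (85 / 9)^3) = 661510 / 729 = 907.42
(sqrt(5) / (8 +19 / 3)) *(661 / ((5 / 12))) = 23796 *sqrt(5) / 215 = 247.49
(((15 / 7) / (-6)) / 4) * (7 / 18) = -0.03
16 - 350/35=6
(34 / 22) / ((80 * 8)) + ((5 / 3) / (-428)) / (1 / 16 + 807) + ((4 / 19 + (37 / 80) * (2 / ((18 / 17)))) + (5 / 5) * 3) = 1359459368381 / 332666978688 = 4.09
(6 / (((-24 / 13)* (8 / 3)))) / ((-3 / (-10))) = -65 / 16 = -4.06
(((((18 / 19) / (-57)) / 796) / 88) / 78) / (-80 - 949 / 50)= 25 / 813455410768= 0.00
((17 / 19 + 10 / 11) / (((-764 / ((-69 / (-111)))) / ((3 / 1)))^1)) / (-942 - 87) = 8671 / 2026448116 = 0.00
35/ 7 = 5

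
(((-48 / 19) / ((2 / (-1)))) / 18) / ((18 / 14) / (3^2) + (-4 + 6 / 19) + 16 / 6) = -28 / 349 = -0.08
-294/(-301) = 42/43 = 0.98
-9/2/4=-1.12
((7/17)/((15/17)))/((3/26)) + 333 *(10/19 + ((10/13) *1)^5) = 85393687244/317455515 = 268.99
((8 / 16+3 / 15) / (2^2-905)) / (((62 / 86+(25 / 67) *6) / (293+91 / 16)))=-96378093 / 1229252320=-0.08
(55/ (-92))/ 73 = -55/ 6716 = -0.01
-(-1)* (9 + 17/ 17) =10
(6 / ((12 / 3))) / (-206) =-3 / 412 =-0.01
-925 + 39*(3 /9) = -912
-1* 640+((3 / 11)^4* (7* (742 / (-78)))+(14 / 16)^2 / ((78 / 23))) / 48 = -2245269853129 / 3508217856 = -640.00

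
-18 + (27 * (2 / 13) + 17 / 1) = 41 / 13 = 3.15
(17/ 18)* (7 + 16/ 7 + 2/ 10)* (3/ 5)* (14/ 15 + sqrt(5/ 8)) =1411* sqrt(10)/ 1050 + 5644/ 1125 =9.27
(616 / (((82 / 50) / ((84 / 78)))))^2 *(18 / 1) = 836700480000 / 284089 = 2945205.48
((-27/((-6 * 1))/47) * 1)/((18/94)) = 1/2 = 0.50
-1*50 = -50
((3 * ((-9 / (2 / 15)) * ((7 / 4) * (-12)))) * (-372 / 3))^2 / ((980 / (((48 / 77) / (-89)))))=-13619061360 / 6853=-1987313.78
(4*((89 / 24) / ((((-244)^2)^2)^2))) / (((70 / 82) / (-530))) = -193397 / 263838339756385959936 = -0.00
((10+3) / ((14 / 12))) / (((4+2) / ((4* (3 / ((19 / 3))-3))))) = -2496 / 133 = -18.77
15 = 15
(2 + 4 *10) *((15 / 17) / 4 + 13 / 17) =1407 / 34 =41.38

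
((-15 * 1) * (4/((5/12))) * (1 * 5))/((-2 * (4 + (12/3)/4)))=72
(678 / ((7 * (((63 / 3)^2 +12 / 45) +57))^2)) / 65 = 15255 / 17791625306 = 0.00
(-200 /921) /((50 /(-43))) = 172 /921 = 0.19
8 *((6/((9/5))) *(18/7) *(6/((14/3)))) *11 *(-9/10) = -42768/49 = -872.82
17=17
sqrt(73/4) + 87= sqrt(73)/2 + 87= 91.27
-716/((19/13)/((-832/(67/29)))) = 224583424/1273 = 176420.60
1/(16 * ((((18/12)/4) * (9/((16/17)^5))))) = 524288/38336139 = 0.01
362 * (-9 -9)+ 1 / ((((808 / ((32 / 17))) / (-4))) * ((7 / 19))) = -78316108 / 12019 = -6516.03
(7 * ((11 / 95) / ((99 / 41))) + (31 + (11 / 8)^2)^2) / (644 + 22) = 3789701927 / 2332385280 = 1.62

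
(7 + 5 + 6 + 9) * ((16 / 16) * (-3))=-81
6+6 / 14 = 45 / 7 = 6.43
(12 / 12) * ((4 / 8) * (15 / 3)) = 5 / 2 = 2.50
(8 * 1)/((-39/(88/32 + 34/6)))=-1.73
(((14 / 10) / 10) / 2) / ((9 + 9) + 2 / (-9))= 63 / 16000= 0.00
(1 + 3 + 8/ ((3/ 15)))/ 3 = 44/ 3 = 14.67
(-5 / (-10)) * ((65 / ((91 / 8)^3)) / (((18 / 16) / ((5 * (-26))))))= -102400 / 40131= -2.55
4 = 4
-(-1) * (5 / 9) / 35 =1 / 63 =0.02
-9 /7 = -1.29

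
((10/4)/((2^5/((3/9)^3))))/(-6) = -0.00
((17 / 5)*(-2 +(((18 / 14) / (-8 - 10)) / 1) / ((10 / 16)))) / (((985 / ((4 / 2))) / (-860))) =432752 / 34475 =12.55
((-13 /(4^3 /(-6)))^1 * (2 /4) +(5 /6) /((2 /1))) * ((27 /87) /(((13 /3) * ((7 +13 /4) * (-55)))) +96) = 1339810987 /13602160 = 98.50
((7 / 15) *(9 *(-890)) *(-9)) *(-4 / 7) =-19224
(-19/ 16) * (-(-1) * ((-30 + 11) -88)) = 2033/ 16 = 127.06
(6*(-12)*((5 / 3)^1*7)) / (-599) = 840 / 599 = 1.40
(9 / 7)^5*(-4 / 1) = -236196 / 16807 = -14.05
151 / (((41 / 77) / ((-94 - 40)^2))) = 208774412 / 41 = 5092058.83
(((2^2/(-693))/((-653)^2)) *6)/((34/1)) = -4/1674508143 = -0.00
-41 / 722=-0.06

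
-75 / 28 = -2.68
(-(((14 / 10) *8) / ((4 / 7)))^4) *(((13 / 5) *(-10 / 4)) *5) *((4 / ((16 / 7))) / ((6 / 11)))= 5770565801 / 375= 15388175.47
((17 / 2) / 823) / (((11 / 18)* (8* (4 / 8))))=153 / 36212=0.00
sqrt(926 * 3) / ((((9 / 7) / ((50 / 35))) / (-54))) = -60 * sqrt(2778) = -3162.40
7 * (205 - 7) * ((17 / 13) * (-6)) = -141372 / 13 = -10874.77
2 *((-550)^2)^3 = 55361281250000000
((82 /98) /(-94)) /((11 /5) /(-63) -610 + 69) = 1845 /112140308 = 0.00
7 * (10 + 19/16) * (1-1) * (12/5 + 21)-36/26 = -18/13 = -1.38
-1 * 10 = -10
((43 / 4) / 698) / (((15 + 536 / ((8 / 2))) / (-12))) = -129 / 104002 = -0.00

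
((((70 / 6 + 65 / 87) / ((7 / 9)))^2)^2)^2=12143953109659425177600000000 / 2883821021683985761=4211063383.74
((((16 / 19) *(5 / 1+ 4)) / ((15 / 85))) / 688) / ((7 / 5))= 255 / 5719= 0.04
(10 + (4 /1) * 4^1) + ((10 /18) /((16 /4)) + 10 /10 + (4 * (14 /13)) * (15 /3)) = 22781 /468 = 48.68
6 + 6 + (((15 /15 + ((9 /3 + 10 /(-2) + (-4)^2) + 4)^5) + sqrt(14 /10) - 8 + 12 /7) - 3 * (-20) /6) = sqrt(35) /5 + 13227093 /7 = 1889585.90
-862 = -862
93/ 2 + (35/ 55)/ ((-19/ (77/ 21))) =5287/ 114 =46.38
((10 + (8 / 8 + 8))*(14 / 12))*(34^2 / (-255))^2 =307496 / 675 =455.55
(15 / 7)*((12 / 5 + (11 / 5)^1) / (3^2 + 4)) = 0.76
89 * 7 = 623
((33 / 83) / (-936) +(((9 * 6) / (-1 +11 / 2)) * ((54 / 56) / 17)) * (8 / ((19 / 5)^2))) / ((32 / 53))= 22209260503 / 35598920448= 0.62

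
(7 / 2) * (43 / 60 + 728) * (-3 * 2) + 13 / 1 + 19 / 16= -1223109 / 80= -15288.86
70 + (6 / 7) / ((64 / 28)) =563 / 8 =70.38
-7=-7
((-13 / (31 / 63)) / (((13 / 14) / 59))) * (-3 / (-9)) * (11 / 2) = -95403 / 31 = -3077.52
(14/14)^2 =1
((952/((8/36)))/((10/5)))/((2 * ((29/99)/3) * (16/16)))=318087/29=10968.52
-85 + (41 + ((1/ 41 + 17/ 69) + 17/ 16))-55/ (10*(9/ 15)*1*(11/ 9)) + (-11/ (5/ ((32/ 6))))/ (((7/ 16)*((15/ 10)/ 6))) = -83142459/ 528080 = -157.44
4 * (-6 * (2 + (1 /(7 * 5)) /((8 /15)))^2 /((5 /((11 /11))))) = -7935 /392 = -20.24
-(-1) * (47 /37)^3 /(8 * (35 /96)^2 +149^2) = 119604096 /1295540485381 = 0.00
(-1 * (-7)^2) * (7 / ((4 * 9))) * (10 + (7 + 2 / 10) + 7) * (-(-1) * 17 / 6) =-705551 / 1080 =-653.29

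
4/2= 2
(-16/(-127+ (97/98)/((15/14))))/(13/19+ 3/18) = 95760/642043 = 0.15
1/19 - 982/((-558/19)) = 177530/5301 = 33.49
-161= -161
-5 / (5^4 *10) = -1 / 1250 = -0.00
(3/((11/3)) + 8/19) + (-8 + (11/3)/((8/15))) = 191/1672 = 0.11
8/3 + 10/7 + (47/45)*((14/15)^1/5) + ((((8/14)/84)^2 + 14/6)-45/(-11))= 10.71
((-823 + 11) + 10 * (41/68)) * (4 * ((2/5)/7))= -109612/595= -184.22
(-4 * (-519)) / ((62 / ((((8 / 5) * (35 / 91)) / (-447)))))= -2768 / 60047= -0.05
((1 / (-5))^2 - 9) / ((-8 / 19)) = 532 / 25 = 21.28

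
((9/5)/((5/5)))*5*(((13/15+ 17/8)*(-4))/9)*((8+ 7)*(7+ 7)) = -2513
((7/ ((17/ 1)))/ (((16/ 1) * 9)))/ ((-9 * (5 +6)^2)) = -7/ 2665872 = -0.00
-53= -53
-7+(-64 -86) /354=-438 /59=-7.42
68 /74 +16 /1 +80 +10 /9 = 98.03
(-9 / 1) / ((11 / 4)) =-36 / 11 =-3.27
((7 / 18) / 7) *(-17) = -17 / 18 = -0.94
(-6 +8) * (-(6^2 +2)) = -76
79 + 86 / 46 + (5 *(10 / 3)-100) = -170 / 69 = -2.46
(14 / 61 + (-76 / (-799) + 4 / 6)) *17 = 16.85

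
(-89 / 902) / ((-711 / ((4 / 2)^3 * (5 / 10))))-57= -18277499 / 320661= -57.00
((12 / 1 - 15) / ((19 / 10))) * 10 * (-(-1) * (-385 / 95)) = 63.99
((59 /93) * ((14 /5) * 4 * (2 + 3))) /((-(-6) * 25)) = 1652 /6975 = 0.24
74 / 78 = 37 / 39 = 0.95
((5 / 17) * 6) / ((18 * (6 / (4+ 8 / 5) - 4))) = -70 / 2091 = -0.03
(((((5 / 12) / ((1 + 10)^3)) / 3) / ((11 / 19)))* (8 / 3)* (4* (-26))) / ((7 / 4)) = -0.03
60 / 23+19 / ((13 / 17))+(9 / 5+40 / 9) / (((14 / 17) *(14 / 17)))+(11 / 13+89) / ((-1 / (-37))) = 8863482631 / 2637180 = 3360.97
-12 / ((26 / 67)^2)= -13467 / 169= -79.69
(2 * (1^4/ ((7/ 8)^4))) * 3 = 24576/ 2401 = 10.24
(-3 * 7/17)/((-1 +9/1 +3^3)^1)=-3/85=-0.04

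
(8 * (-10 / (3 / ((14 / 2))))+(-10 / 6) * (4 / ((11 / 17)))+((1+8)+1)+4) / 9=-20.33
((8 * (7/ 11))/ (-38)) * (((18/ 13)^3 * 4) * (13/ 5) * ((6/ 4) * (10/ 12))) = -163296/ 35321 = -4.62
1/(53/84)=84/53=1.58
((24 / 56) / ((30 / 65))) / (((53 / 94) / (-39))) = -23829 / 371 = -64.23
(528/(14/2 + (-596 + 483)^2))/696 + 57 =10559375/185252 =57.00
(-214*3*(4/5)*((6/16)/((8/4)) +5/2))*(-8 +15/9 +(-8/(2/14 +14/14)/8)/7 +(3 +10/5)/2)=87419/16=5463.69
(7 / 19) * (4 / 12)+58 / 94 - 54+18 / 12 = -277331 / 5358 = -51.76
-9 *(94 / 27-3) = -13 / 3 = -4.33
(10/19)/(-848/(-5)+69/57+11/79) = 1975/641489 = 0.00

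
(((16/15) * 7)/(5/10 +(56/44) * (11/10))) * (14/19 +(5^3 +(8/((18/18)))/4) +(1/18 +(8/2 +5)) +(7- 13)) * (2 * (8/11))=747.62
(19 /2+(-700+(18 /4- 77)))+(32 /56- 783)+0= -10818 /7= -1545.43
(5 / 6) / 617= 5 / 3702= 0.00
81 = 81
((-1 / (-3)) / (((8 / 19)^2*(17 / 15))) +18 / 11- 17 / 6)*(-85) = -82945 / 2112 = -39.27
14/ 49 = 2/ 7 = 0.29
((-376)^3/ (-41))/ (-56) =-6644672/ 287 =-23152.17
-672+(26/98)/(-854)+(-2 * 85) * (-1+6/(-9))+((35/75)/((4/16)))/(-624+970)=-14068301677/36196790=-388.66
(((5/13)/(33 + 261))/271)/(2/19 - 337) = -0.00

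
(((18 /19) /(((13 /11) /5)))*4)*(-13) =-3960 /19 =-208.42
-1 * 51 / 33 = -17 / 11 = -1.55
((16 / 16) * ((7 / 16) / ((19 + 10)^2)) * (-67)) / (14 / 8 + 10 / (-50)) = -2345 / 104284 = -0.02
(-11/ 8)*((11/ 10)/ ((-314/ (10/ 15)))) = 121/ 37680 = 0.00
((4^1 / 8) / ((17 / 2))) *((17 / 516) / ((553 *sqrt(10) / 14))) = sqrt(10) / 203820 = 0.00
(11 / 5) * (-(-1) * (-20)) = -44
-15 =-15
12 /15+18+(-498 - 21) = -2501 /5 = -500.20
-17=-17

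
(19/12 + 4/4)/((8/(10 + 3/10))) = 3193/960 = 3.33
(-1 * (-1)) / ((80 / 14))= 7 / 40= 0.18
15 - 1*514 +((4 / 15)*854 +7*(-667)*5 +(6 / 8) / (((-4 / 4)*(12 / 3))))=-5667949 / 240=-23616.45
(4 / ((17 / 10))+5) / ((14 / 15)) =1875 / 238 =7.88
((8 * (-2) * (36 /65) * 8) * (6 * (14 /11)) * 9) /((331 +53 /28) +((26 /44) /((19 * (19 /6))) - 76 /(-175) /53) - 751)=9331369205760 /800729857733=11.65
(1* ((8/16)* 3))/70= 3/140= 0.02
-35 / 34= -1.03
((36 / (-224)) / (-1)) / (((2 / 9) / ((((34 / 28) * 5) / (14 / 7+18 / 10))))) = 34425 / 29792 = 1.16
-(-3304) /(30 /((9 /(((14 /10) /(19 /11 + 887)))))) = 629218.91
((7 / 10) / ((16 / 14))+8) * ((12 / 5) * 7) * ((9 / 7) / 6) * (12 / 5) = 18603 / 250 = 74.41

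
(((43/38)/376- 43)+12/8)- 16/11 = -6750607/157168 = -42.95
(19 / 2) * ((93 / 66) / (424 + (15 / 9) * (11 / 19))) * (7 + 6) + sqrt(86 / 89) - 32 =-33669535 / 1065812 + sqrt(7654) / 89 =-30.61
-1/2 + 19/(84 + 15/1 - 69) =2/15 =0.13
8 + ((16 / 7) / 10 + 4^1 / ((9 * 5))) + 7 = 965 / 63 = 15.32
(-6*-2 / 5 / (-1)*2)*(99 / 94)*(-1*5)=1188 / 47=25.28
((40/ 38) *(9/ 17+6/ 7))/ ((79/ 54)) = 178200/ 178619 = 1.00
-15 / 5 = -3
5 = 5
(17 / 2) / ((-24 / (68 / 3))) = -289 / 36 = -8.03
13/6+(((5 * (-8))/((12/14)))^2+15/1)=39509/18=2194.94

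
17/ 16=1.06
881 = 881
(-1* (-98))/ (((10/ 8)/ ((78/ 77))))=4368/ 55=79.42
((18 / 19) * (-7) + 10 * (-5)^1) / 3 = -1076 / 57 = -18.88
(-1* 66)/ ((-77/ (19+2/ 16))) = 459/ 28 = 16.39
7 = 7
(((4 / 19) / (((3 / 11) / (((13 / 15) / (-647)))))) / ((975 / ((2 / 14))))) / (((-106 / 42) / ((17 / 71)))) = 0.00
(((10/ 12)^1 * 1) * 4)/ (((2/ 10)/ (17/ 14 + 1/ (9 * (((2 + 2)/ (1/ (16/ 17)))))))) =125375/ 6048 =20.73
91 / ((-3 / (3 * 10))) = -910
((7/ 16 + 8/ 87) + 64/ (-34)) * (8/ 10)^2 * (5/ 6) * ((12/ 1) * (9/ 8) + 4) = -224105/ 17748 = -12.63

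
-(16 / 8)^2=-4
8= 8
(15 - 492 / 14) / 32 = -141 / 224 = -0.63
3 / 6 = 1 / 2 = 0.50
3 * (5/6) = 5/2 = 2.50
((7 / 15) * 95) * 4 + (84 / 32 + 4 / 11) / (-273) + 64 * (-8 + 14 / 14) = -6502759 / 24024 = -270.68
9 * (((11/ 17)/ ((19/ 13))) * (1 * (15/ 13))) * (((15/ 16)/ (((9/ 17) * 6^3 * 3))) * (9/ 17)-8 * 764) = -1161768685/ 41344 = -28100.06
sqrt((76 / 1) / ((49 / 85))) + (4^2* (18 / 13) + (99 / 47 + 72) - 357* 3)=-595566 / 611 + 2* sqrt(1615) / 7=-963.26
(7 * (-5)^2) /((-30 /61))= -2135 /6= -355.83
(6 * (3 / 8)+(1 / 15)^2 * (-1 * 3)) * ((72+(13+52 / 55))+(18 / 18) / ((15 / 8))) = 870409 / 4500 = 193.42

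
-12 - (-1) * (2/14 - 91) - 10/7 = -730/7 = -104.29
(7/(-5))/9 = -0.16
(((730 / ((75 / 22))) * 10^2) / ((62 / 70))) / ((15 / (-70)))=-31477600 / 279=-112822.94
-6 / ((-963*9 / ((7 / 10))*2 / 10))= 7 / 2889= 0.00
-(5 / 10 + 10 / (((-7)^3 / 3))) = -0.41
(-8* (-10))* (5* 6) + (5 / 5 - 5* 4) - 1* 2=2379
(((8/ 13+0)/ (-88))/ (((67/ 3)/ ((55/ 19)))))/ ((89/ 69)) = -1035/ 1472861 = -0.00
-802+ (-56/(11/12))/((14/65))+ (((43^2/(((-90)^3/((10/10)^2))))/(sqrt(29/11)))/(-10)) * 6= -11942/11+ 1849 * sqrt(319)/35235000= -1085.64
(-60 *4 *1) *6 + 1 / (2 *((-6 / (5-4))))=-17281 / 12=-1440.08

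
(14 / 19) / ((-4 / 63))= -441 / 38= -11.61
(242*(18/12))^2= 131769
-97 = -97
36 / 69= 12 / 23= 0.52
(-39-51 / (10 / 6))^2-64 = 119504 / 25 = 4780.16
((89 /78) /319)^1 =89 /24882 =0.00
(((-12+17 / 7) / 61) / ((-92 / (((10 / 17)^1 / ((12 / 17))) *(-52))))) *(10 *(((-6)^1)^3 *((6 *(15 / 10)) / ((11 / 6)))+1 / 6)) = 1523662075 / 1944558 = 783.55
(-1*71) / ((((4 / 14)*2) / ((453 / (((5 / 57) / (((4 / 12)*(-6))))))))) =12833037 / 10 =1283303.70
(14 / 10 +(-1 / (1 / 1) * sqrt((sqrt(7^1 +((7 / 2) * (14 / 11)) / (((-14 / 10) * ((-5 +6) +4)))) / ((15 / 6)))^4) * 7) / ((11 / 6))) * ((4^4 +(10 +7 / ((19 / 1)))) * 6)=-9140166 / 2299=-3975.71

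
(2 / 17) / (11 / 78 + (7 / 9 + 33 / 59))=0.08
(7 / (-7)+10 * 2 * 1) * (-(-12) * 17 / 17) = 228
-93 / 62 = -3 / 2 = -1.50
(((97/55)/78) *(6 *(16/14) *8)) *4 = 24832/5005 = 4.96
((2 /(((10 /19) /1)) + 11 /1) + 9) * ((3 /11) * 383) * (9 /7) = 175797 /55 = 3196.31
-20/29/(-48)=5/348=0.01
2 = 2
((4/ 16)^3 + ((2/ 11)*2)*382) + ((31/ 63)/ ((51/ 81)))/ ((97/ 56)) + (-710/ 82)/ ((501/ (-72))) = 1117741753701/ 7948654912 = 140.62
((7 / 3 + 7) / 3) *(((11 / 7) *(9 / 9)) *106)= 4664 / 9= 518.22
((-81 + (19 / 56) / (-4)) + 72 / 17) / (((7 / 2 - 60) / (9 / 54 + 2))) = 3804359 / 1290912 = 2.95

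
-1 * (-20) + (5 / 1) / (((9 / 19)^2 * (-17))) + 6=33997 / 1377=24.69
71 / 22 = 3.23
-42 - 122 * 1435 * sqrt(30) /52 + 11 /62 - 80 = -87535 * sqrt(30) /26 - 7553 /62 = -18562.17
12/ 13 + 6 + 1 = 103/ 13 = 7.92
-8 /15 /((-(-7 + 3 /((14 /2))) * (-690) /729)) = 1134 /13225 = 0.09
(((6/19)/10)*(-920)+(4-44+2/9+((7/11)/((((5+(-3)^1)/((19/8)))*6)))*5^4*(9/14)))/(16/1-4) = -2194205/1444608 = -1.52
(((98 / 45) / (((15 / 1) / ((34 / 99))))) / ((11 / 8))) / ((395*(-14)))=-1904 / 290354625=-0.00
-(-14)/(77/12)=24/11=2.18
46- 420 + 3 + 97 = -274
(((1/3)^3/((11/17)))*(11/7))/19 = 17/3591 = 0.00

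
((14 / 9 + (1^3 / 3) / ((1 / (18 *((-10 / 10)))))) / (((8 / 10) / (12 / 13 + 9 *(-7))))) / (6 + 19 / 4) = 53800 / 1677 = 32.08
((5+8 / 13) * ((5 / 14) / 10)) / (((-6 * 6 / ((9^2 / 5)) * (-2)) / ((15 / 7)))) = 0.10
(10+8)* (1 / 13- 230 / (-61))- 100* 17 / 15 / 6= 359452 / 7137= 50.36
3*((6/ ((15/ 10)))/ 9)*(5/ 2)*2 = 20/ 3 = 6.67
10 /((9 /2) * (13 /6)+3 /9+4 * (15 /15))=120 /169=0.71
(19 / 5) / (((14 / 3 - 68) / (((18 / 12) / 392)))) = -0.00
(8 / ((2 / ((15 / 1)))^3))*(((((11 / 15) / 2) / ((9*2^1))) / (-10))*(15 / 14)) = -825 / 112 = -7.37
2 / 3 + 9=9.67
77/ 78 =0.99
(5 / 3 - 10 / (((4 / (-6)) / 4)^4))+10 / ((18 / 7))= -116590 / 9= -12954.44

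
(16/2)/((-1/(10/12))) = -20/3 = -6.67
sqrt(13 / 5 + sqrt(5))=sqrt(25*sqrt(5) + 65) / 5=2.20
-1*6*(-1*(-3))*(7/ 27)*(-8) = 112/ 3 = 37.33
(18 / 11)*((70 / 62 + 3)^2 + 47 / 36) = 634991 / 21142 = 30.03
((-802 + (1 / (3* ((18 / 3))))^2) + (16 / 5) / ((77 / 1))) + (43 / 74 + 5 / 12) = -1848361861 / 2307690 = -800.96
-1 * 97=-97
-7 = -7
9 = 9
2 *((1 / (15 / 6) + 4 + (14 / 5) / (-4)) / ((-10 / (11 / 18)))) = -407 / 900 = -0.45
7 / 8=0.88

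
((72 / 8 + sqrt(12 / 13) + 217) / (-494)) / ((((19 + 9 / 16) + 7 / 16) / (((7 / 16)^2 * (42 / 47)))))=-116277 / 29719040 - 1029 * sqrt(39) / 386347520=-0.00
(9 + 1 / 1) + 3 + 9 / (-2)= 17 / 2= 8.50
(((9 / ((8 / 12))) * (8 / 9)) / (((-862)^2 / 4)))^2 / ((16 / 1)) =9 / 34507149121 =0.00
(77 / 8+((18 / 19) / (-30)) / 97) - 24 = -1059749 / 73720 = -14.38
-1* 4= -4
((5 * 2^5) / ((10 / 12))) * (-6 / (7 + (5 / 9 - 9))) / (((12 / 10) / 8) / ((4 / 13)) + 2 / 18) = 7464960 / 5603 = 1332.31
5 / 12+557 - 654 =-1159 / 12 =-96.58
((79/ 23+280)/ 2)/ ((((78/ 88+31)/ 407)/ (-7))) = -408597882/ 32269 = -12662.24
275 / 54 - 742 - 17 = -40711 / 54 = -753.91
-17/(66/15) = -85/22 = -3.86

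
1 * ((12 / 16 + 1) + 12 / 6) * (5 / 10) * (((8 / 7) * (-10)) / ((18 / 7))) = -25 / 3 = -8.33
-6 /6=-1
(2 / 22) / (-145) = -1 / 1595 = -0.00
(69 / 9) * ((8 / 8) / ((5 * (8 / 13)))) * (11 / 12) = 3289 / 1440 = 2.28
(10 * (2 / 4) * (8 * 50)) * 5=10000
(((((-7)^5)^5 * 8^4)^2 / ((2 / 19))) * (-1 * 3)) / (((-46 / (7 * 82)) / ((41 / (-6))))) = -73325228277639847023640580000000000000000000000000000.00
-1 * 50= -50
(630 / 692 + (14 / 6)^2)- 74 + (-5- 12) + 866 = 781.35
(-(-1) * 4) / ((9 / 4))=16 / 9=1.78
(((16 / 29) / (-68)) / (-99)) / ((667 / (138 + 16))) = 56 / 2959479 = 0.00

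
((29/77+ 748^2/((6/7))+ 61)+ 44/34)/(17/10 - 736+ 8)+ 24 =-24951613616/28521801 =-874.83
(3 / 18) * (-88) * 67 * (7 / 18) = -10318 / 27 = -382.15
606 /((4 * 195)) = 101 /130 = 0.78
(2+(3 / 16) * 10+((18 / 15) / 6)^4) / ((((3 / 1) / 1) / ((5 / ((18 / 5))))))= 6461 / 3600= 1.79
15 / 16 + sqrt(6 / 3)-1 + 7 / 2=sqrt(2) + 55 / 16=4.85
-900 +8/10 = -4496/5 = -899.20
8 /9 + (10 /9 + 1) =3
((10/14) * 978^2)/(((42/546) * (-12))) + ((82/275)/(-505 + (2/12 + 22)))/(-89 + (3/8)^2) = -23473304764921959/31714835075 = -740136.43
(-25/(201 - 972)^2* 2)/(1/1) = -50/594441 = -0.00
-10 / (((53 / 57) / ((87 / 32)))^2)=-122958405 / 1438208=-85.49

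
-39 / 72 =-13 / 24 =-0.54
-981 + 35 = -946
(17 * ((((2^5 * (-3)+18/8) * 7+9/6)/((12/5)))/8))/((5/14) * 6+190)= -103887/34432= -3.02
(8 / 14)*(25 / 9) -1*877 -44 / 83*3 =-4585849 / 5229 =-877.00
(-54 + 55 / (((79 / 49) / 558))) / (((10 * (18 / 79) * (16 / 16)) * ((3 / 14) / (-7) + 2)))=4082092 / 965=4230.15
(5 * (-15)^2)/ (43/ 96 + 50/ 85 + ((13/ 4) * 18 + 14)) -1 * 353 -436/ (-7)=-231370385/ 840077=-275.42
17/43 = 0.40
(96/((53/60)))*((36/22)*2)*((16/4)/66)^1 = 21.56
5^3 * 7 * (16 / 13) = 14000 / 13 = 1076.92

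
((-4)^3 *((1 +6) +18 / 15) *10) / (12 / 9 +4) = -984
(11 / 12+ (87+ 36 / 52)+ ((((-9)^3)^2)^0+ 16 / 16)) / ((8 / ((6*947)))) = 13385845 / 208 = 64355.02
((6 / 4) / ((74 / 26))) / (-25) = -39 / 1850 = -0.02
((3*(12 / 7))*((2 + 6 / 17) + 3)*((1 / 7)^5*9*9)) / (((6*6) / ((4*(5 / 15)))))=1404 / 285719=0.00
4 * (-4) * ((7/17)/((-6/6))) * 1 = 6.59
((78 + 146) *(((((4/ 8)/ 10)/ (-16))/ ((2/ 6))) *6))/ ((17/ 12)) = -756/ 85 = -8.89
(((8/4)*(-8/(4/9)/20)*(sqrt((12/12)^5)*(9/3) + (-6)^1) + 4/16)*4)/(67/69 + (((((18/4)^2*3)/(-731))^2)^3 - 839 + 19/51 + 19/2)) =-4872947629220403643011072/178564731955784195536299695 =-0.03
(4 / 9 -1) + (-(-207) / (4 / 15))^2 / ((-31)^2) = 86692345 / 138384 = 626.46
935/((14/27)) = 25245/14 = 1803.21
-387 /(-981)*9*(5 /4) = 1935 /436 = 4.44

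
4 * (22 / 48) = 11 / 6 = 1.83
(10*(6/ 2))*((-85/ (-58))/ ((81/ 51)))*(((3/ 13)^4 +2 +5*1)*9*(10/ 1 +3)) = 1445057800/ 63713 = 22680.74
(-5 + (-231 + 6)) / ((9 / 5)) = -1150 / 9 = -127.78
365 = 365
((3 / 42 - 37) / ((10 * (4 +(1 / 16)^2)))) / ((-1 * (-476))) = -8272 / 4269125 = -0.00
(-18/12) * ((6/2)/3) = -3/2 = -1.50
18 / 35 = 0.51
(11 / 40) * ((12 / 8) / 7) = 33 / 560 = 0.06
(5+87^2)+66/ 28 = 106069/ 14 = 7576.36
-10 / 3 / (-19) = 10 / 57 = 0.18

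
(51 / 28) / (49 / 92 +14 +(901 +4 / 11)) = 12903 / 6488209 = 0.00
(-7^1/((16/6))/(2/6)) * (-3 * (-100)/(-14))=675/4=168.75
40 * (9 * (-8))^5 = -77396705280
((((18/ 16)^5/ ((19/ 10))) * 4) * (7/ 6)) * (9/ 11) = 6200145/ 1712128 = 3.62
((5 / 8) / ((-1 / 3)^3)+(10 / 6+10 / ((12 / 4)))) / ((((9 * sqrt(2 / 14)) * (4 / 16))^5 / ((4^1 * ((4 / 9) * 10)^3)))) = -152535040000 * sqrt(7) / 43046721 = -9375.16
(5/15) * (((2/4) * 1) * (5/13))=5/78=0.06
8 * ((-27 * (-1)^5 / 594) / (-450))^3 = -1 / 121287375000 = -0.00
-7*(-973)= 6811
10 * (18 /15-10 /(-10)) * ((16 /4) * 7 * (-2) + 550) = 10868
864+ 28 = 892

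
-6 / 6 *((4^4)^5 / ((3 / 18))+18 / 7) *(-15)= 692692325499150 / 7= 98956046499878.57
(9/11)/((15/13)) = 39/55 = 0.71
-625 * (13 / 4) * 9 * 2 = -73125 / 2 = -36562.50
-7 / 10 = -0.70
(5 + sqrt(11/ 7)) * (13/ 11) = 13 * sqrt(77)/ 77 + 65/ 11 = 7.39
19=19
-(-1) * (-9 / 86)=-9 / 86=-0.10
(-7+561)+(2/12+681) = 7411/6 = 1235.17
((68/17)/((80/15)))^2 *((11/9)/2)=11/32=0.34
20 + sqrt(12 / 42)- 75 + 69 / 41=-2186 / 41 + sqrt(14) / 7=-52.78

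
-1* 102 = -102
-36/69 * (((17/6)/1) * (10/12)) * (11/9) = -935/621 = -1.51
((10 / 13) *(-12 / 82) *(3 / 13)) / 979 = -180 / 6783491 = -0.00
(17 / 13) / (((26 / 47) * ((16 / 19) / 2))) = 15181 / 2704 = 5.61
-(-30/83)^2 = -900/6889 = -0.13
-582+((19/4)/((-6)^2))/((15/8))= -157121/270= -581.93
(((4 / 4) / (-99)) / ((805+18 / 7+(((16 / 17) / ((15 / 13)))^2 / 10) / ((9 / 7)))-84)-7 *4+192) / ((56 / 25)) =668466870597425 / 9130279985288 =73.21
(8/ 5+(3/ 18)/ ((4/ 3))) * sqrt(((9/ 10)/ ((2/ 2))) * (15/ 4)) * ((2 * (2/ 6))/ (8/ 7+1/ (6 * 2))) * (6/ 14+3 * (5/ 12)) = 9729 * sqrt(6)/ 8240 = 2.89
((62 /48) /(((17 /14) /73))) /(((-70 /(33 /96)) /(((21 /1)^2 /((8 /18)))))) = -32933439 /87040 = -378.37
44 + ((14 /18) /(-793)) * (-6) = 104690 /2379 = 44.01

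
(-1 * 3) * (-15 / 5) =9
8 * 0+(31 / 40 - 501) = -20009 / 40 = -500.22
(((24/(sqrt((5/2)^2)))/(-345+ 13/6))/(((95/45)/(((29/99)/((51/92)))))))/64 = -4002/36542605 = -0.00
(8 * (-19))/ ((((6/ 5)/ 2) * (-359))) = 760/ 1077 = 0.71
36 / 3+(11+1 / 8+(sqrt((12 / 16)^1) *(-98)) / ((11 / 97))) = 185 / 8 - 4753 *sqrt(3) / 11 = -725.28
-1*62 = -62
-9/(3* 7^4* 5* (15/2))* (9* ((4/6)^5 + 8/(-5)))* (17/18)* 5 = 30328/14586075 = 0.00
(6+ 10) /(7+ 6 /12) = 32 /15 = 2.13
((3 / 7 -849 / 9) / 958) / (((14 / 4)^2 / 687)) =-903176 / 164297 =-5.50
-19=-19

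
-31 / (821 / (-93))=3.51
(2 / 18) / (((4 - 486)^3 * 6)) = -1 / 6046929072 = -0.00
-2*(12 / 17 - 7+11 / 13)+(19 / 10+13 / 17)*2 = 17929 / 1105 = 16.23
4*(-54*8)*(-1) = 1728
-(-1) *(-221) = -221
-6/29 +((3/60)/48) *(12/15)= -7171/34800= -0.21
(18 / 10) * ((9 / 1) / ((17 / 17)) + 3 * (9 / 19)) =1782 / 95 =18.76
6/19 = 0.32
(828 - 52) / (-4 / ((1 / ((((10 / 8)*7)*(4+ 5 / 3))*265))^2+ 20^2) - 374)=-2.07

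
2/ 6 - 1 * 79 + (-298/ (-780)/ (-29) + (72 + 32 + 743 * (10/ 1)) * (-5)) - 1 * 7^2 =-142497253/ 3770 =-37797.68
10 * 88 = 880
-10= -10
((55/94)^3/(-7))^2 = 27680640625/33803619271744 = 0.00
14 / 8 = 7 / 4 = 1.75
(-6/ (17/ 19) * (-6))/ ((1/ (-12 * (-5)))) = 41040/ 17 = 2414.12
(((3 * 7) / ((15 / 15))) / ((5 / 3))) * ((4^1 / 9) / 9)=28 / 45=0.62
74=74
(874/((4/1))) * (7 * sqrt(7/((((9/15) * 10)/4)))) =3059 * sqrt(42)/6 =3304.10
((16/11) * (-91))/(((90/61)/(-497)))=22070776/495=44587.43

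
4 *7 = 28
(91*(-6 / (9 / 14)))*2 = -5096 / 3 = -1698.67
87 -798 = -711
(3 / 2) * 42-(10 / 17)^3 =308519 / 4913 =62.80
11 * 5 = 55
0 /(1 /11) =0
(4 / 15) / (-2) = -2 / 15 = -0.13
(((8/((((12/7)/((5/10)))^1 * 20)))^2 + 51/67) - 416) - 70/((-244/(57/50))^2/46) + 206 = -234804731113/1121881500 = -209.30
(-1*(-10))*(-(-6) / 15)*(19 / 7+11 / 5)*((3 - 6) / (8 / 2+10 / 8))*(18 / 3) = -16512 / 245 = -67.40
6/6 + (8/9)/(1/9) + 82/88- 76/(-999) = 439907/43956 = 10.01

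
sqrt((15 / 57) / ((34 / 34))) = sqrt(95) / 19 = 0.51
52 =52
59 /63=0.94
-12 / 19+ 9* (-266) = -45498 / 19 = -2394.63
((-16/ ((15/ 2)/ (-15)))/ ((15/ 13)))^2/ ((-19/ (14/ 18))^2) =8479744/ 6579225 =1.29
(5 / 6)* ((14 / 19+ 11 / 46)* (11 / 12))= 46915 / 62928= 0.75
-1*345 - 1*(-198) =-147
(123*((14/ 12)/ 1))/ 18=7.97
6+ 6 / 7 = 48 / 7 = 6.86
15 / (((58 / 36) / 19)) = 176.90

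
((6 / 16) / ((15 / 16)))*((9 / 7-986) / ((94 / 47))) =-6893 / 35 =-196.94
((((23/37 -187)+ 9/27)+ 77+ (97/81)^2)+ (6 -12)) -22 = -32920511/242757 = -135.61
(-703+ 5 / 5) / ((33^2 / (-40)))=25.79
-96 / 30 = -16 / 5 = -3.20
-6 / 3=-2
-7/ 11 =-0.64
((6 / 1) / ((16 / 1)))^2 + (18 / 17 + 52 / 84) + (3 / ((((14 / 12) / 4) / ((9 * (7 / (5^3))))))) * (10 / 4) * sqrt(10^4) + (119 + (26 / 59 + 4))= 1915902847 / 1348032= 1421.26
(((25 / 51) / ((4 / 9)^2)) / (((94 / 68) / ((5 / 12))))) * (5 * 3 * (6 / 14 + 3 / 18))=6.68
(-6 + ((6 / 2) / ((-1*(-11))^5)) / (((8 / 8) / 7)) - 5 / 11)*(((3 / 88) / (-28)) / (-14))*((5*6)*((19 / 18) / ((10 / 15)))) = -148127325 / 5555615296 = -0.03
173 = 173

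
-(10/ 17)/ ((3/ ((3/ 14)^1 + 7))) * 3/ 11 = -505/ 1309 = -0.39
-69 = -69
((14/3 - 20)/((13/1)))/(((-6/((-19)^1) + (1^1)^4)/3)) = -874/325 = -2.69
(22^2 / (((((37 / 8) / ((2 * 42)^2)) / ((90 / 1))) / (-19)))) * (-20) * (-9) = -8409352089600 / 37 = -227279786205.41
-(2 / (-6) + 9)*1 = -26 / 3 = -8.67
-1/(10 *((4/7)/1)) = -7/40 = -0.18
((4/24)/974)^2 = 1/34152336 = 0.00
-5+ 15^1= 10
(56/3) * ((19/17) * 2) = 2128/51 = 41.73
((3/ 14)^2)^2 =81/ 38416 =0.00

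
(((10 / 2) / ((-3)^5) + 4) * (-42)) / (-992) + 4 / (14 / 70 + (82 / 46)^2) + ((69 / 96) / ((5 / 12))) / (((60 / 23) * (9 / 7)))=5584477043 / 2991103200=1.87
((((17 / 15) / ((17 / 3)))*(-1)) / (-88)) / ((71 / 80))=2 / 781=0.00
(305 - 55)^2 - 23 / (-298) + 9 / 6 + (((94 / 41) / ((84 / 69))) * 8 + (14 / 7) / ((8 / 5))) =10693810699 / 171052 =62517.89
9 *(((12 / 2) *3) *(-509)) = -82458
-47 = -47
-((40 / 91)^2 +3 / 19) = -55243 / 157339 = -0.35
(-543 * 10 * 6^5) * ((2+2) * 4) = -675578880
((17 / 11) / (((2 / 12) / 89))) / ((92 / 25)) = 113475 / 506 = 224.26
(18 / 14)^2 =81 / 49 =1.65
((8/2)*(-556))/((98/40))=-44480/49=-907.76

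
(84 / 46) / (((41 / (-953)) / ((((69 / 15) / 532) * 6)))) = -8577 / 3895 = -2.20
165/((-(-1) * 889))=165/889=0.19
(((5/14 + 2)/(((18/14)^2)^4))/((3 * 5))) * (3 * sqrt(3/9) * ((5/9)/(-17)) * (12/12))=-9058973 * sqrt(3)/13172296626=-0.00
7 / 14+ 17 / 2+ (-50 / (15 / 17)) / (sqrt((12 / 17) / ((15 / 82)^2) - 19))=9 - 850 * sqrt(136221) / 8013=-30.15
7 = 7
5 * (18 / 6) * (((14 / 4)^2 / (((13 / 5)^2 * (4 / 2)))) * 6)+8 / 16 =55463 / 676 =82.05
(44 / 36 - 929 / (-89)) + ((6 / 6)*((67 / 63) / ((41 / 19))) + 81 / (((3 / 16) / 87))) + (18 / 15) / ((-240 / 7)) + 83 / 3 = 37623.78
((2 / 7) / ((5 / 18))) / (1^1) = 36 / 35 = 1.03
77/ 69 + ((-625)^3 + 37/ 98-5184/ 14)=-244140993.79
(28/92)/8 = 7/184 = 0.04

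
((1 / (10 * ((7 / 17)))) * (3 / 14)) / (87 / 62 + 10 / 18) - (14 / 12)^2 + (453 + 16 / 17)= 452.61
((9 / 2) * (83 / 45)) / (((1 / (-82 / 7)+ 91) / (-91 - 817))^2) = 230063381344 / 277885125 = 827.91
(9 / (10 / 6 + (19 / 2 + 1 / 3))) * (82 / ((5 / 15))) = 4428 / 23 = 192.52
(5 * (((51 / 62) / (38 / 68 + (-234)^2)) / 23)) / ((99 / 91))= 131495 / 43804480467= 0.00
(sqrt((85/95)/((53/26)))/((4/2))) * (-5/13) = -0.13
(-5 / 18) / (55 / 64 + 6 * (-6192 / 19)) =3040 / 21390147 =0.00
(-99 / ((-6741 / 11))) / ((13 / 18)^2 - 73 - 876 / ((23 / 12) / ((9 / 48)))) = -901692 / 882856037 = -0.00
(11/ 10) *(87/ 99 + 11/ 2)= 421/ 60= 7.02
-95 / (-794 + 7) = 95 / 787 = 0.12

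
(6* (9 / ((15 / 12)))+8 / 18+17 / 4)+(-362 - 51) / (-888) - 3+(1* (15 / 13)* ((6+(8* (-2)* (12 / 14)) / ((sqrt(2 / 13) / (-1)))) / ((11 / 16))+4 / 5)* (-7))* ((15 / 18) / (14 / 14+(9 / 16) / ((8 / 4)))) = -307200* sqrt(26) / 5863 - 366260693 / 78095160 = -271.86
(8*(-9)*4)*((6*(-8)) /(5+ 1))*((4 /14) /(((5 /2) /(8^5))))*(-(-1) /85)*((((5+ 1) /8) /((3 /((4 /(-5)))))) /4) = -5075.46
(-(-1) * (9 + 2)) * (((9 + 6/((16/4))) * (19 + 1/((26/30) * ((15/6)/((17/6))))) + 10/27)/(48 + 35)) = 824714/29133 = 28.31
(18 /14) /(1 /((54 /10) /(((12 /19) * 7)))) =1539 /980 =1.57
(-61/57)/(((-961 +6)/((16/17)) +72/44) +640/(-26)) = 2288/2218497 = 0.00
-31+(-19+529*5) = 2595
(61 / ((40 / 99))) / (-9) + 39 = 889 / 40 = 22.22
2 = 2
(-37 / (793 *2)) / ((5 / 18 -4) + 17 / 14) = 2331 / 250588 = 0.01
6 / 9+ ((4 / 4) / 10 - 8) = -217 / 30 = -7.23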